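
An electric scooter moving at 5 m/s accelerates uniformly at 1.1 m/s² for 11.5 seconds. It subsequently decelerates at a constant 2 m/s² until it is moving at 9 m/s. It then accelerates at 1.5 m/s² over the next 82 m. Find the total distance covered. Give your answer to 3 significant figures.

270 m

Phase 1 (accelerating): v₀ = 5.00 m/s, a = 1.1 m/s².
v = v₀ + at = 5.00 + (1.1)(11.5) = 17.6 m/s
Δx = v₀t + ½at² = 5.00·11.5 + 0.5·1.1·11.5² = 130 m

Phase 2 (decelerating): v₀ = 17.6 m/s, a = -2 m/s².
v = v₀ + at → t = (9 − 17.6) / -2 = 4.32 s
v² = v₀² + 2aΔx → Δx = (9² − 17.6²)/(2·-2) = 57.6 m

Phase 3 (accelerating): v₀ = 9.00 m/s, a = 1.5 m/s².
v² = v₀² + 2aΔx = 9.00² + 2·1.5·82 = 327 → v = 18.1 m/s
t = (v − v₀)/a = (18.1 − 9.00)/1.5 = 6.06 s
Total distance = 130 + 57.6 + 82.0 = 270 m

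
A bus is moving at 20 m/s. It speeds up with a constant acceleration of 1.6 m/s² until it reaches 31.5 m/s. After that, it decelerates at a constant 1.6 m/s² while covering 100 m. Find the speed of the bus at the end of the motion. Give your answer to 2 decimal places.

Phase 1 (accelerating): v₀ = 20.0 m/s, a = 1.6 m/s².
v = v₀ + at → t = (31.5 − 20.0) / 1.6 = 7.19 s
v² = v₀² + 2aΔx → Δx = (31.5² − 20.0²)/(2·1.6) = 185 m

Phase 2 (decelerating): v₀ = 31.5 m/s, a = -1.6 m/s².
v² = v₀² + 2aΔx = 31.5² + 2·-1.6·100 = 672 → v = 25.9 m/s
t = (v − v₀)/a = (25.9 − 31.5)/-1.6 = 3.48 s
Final speed = 25.9 m/s

25.93 m/s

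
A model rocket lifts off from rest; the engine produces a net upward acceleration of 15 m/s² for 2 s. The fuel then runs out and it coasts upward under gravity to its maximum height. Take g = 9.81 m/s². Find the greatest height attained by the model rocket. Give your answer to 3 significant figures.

75.9 m

Phase 1 (powered ascent): v₀ = 0 m/s, a = 15 m/s².
v = v₀ + at = 0 + (15)(2) = 30.0 m/s
Δx = v₀t + ½at² = 0·2 + 0.5·15·2² = 30.0 m

Phase 2 (coasting upward): v₀ = 30.0 m/s, a = -9.81 m/s².
v = v₀ + at → t = (0 − 30.0) / -9.81 = 3.06 s
v² = v₀² + 2aΔx → Δx = (0² − 30.0²)/(2·-9.81) = 45.9 m
Maximum height = 30.0 + 45.9 = 75.9 m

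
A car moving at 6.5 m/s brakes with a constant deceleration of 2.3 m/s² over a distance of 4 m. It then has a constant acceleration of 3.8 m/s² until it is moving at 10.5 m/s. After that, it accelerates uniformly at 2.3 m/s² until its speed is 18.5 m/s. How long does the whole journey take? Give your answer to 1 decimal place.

5.7 s

Phase 1 (decelerating): v₀ = 6.50 m/s, a = -2.3 m/s².
v² = v₀² + 2aΔx = 6.50² + 2·-2.3·4 = 23.9 → v = 4.88 m/s
t = (v − v₀)/a = (4.88 − 6.50)/-2.3 = 0.703 s

Phase 2 (accelerating): v₀ = 4.88 m/s, a = 3.8 m/s².
v = v₀ + at → t = (10.5 − 4.88) / 3.8 = 1.48 s
v² = v₀² + 2aΔx → Δx = (10.5² − 4.88²)/(2·3.8) = 11.4 m

Phase 3 (accelerating): v₀ = 10.5 m/s, a = 2.3 m/s².
v = v₀ + at → t = (18.5 − 10.5) / 2.3 = 3.48 s
v² = v₀² + 2aΔx → Δx = (18.5² − 10.5²)/(2·2.3) = 50.4 m
Total time = 0.703 + 1.48 + 3.48 = 5.66 s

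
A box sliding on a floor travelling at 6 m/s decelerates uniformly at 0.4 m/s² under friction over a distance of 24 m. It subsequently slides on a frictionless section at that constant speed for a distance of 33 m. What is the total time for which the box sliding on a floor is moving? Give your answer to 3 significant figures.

Phase 1 (decelerating): v₀ = 6.00 m/s, a = -0.4 m/s².
v² = v₀² + 2aΔx = 6.00² + 2·-0.4·24 = 16.8 → v = 4.10 m/s
t = (v − v₀)/a = (4.10 − 6.00)/-0.4 = 4.75 s

Phase 2 (constant speed): v₀ = 4.10 m/s, a = 0 m/s².
Constant speed: t = d/v = 33/4.10 = 8.05 s
Total time = 4.75 + 8.05 = 12.8 s

12.8 s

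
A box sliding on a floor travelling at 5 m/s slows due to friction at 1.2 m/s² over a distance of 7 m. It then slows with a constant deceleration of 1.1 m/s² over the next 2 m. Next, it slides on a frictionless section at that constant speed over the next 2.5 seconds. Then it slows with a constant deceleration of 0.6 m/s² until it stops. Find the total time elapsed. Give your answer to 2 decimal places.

8.36 s

Phase 1 (decelerating): v₀ = 5.00 m/s, a = -1.2 m/s².
v² = v₀² + 2aΔx = 5.00² + 2·-1.2·7 = 8.20 → v = 2.86 m/s
t = (v − v₀)/a = (2.86 − 5.00)/-1.2 = 1.78 s

Phase 2 (decelerating): v₀ = 2.86 m/s, a = -1.1 m/s².
v² = v₀² + 2aΔx = 2.86² + 2·-1.1·2 = 3.80 → v = 1.95 m/s
t = (v − v₀)/a = (1.95 − 2.86)/-1.1 = 0.831 s

Phase 3 (constant speed): v₀ = 1.95 m/s, a = 0 m/s².
v = v₀ + at = 1.95 + (0)(2.5) = 1.95 m/s
Δx = v₀t + ½at² = 1.95·2.5 + 0.5·0·2.5² = 4.87 m

Phase 4 (decelerating): v₀ = 1.95 m/s, a = -0.6 m/s².
v = v₀ + at → t = (0 − 1.95) / -0.6 = 3.25 s
v² = v₀² + 2aΔx → Δx = (0² − 1.95²)/(2·-0.6) = 3.17 m
Total time = 1.78 + 0.831 + 2.50 + 3.25 = 8.36 s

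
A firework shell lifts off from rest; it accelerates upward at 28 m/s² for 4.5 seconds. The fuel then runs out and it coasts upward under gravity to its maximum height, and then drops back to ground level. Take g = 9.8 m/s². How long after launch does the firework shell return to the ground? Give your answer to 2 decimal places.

32.30 s

Phase 1 (powered ascent): v₀ = 0 m/s, a = 28 m/s².
v = v₀ + at = 0 + (28)(4.5) = 126 m/s
Δx = v₀t + ½at² = 0·4.5 + 0.5·28·4.5² = 284 m

Phase 2 (coasting upward): v₀ = 126 m/s, a = -9.8 m/s².
v = v₀ + at → t = (0 − 126) / -9.8 = 12.9 s
v² = v₀² + 2aΔx → Δx = (0² − 126²)/(2·-9.8) = 810 m

Phase 3 (free fall): v₀ = 0 m/s, a = -9.8 m/s².
Falls 1090 m from rest: t = √(2·1090/9.8) = 14.9 s; v = g·t = 146 m/s.
Total time = 4.50 + 12.9 + 14.9 = 32.3 s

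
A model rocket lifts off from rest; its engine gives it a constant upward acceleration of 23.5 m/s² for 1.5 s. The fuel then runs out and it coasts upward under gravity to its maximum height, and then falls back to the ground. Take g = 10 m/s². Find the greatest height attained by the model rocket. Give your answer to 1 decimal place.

Phase 1 (powered ascent): v₀ = 0 m/s, a = 23.5 m/s².
v = v₀ + at = 0 + (23.5)(1.5) = 35.2 m/s
Δx = v₀t + ½at² = 0·1.5 + 0.5·23.5·1.5² = 26.4 m

Phase 2 (coasting upward): v₀ = 35.2 m/s, a = -10 m/s².
v = v₀ + at → t = (0 − 35.2) / -10 = 3.52 s
v² = v₀² + 2aΔx → Δx = (0² − 35.2²)/(2·-10) = 62.1 m
Maximum height = 26.4 + 62.1 = 88.6 m

88.6 m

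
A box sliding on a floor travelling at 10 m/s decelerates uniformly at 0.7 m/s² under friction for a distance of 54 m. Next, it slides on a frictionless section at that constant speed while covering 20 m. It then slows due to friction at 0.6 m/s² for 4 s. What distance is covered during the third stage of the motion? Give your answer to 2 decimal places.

Phase 1 (decelerating): v₀ = 10.0 m/s, a = -0.7 m/s².
v² = v₀² + 2aΔx = 10.0² + 2·-0.7·54 = 24.4 → v = 4.94 m/s
t = (v − v₀)/a = (4.94 − 10.0)/-0.7 = 7.23 s

Phase 2 (constant speed): v₀ = 4.94 m/s, a = 0 m/s².
Constant speed: t = d/v = 20/4.94 = 4.05 s

Phase 3 (decelerating): v₀ = 4.94 m/s, a = -0.6 m/s².
v = v₀ + at = 4.94 + (-0.6)(4) = 2.54 m/s
Δx = v₀t + ½at² = 4.94·4 + 0.5·-0.6·4² = 15.0 m
Distance in phase 3 = 15.0 m

14.96 m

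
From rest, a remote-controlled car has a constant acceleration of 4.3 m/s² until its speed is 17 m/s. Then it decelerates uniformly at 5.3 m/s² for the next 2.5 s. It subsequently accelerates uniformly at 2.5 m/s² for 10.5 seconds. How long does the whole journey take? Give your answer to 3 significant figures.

Phase 1 (accelerating): v₀ = 0 m/s, a = 4.3 m/s².
v = v₀ + at → t = (17 − 0) / 4.3 = 3.95 s
v² = v₀² + 2aΔx → Δx = (17² − 0²)/(2·4.3) = 33.6 m

Phase 2 (decelerating): v₀ = 17.0 m/s, a = -5.3 m/s².
v = v₀ + at = 17.0 + (-5.3)(2.5) = 3.75 m/s
Δx = v₀t + ½at² = 17.0·2.5 + 0.5·-5.3·2.5² = 25.9 m

Phase 3 (accelerating): v₀ = 3.75 m/s, a = 2.5 m/s².
v = v₀ + at = 3.75 + (2.5)(10.5) = 30.0 m/s
Δx = v₀t + ½at² = 3.75·10.5 + 0.5·2.5·10.5² = 177 m
Total time = 3.95 + 2.50 + 10.5 = 17.0 s

17.0 s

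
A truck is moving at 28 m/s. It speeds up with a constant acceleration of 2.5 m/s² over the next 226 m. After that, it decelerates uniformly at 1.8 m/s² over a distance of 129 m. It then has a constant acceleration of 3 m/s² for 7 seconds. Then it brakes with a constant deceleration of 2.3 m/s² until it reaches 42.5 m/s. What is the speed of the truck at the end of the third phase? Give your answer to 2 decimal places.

Phase 1 (accelerating): v₀ = 28.0 m/s, a = 2.5 m/s².
v² = v₀² + 2aΔx = 28.0² + 2·2.5·226 = 1910 → v = 43.7 m/s
t = (v − v₀)/a = (43.7 − 28.0)/2.5 = 6.30 s

Phase 2 (decelerating): v₀ = 43.7 m/s, a = -1.8 m/s².
v² = v₀² + 2aΔx = 43.7² + 2·-1.8·129 = 1450 → v = 38.1 m/s
t = (v − v₀)/a = (38.1 − 43.7)/-1.8 = 3.15 s

Phase 3 (accelerating): v₀ = 38.1 m/s, a = 3 m/s².
v = v₀ + at = 38.1 + (3)(7) = 59.1 m/s
Δx = v₀t + ½at² = 38.1·7 + 0.5·3·7² = 340 m
Speed at end of phase 3 = 59.1 m/s

59.07 m/s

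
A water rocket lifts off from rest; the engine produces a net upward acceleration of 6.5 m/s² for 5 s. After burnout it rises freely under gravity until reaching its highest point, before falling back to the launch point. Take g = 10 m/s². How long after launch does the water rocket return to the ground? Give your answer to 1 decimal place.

13.4 s

Phase 1 (powered ascent): v₀ = 0 m/s, a = 6.5 m/s².
v = v₀ + at = 0 + (6.5)(5) = 32.5 m/s
Δx = v₀t + ½at² = 0·5 + 0.5·6.5·5² = 81.2 m

Phase 2 (coasting upward): v₀ = 32.5 m/s, a = -10 m/s².
v = v₀ + at → t = (0 − 32.5) / -10 = 3.25 s
v² = v₀² + 2aΔx → Δx = (0² − 32.5²)/(2·-10) = 52.8 m

Phase 3 (free fall): v₀ = 0 m/s, a = -10 m/s².
Falls 134 m from rest: t = √(2·134/10) = 5.18 s; v = g·t = 51.8 m/s.
Total time = 5.00 + 3.25 + 5.18 = 13.4 s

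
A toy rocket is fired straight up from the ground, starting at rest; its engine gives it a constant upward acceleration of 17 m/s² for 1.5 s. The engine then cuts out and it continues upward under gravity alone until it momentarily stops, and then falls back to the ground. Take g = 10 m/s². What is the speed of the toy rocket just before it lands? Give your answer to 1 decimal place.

Phase 1 (powered ascent): v₀ = 0 m/s, a = 17 m/s².
v = v₀ + at = 0 + (17)(1.5) = 25.5 m/s
Δx = v₀t + ½at² = 0·1.5 + 0.5·17·1.5² = 19.1 m

Phase 2 (coasting upward): v₀ = 25.5 m/s, a = -10 m/s².
v = v₀ + at → t = (0 − 25.5) / -10 = 2.55 s
v² = v₀² + 2aΔx → Δx = (0² − 25.5²)/(2·-10) = 32.5 m

Phase 3 (free fall): v₀ = 0 m/s, a = -10 m/s².
Falls 51.6 m from rest: t = √(2·51.6/10) = 3.21 s; v = g·t = 32.1 m/s.
Impact speed = 32.1 m/s

32.1 m/s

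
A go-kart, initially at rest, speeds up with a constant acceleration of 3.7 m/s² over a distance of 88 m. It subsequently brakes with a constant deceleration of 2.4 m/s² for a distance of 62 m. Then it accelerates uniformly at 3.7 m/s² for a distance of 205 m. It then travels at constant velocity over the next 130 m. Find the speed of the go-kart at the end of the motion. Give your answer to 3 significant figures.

43.3 m/s

Phase 1 (accelerating): v₀ = 0 m/s, a = 3.7 m/s².
v² = v₀² + 2aΔx = 0² + 2·3.7·88 = 651 → v = 25.5 m/s
t = (v − v₀)/a = (25.5 − 0)/3.7 = 6.90 s

Phase 2 (decelerating): v₀ = 25.5 m/s, a = -2.4 m/s².
v² = v₀² + 2aΔx = 25.5² + 2·-2.4·62 = 354 → v = 18.8 m/s
t = (v − v₀)/a = (18.8 − 25.5)/-2.4 = 2.80 s

Phase 3 (accelerating): v₀ = 18.8 m/s, a = 3.7 m/s².
v² = v₀² + 2aΔx = 18.8² + 2·3.7·205 = 1870 → v = 43.3 m/s
t = (v − v₀)/a = (43.3 − 18.8)/3.7 = 6.61 s

Phase 4 (constant speed): v₀ = 43.3 m/s, a = 0 m/s².
Constant speed: t = d/v = 130/43.3 = 3.01 s
Final speed = 43.3 m/s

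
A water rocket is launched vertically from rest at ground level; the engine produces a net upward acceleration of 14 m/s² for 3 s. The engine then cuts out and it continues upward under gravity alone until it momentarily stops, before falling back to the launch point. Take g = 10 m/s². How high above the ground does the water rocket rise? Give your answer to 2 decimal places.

151.20 m

Phase 1 (powered ascent): v₀ = 0 m/s, a = 14 m/s².
v = v₀ + at = 0 + (14)(3) = 42.0 m/s
Δx = v₀t + ½at² = 0·3 + 0.5·14·3² = 63.0 m

Phase 2 (coasting upward): v₀ = 42.0 m/s, a = -10 m/s².
v = v₀ + at → t = (0 − 42.0) / -10 = 4.20 s
v² = v₀² + 2aΔx → Δx = (0² − 42.0²)/(2·-10) = 88.2 m
Maximum height = 63.0 + 88.2 = 151 m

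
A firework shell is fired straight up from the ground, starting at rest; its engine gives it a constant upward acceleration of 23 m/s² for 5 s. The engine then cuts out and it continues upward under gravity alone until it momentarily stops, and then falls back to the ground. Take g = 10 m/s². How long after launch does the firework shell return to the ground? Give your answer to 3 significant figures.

30.3 s

Phase 1 (powered ascent): v₀ = 0 m/s, a = 23 m/s².
v = v₀ + at = 0 + (23)(5) = 115 m/s
Δx = v₀t + ½at² = 0·5 + 0.5·23·5² = 288 m

Phase 2 (coasting upward): v₀ = 115 m/s, a = -10 m/s².
v = v₀ + at → t = (0 − 115) / -10 = 11.5 s
v² = v₀² + 2aΔx → Δx = (0² − 115²)/(2·-10) = 661 m

Phase 3 (free fall): v₀ = 0 m/s, a = -10 m/s².
Falls 949 m from rest: t = √(2·949/10) = 13.8 s; v = g·t = 138 m/s.
Total time = 5.00 + 11.5 + 13.8 = 30.3 s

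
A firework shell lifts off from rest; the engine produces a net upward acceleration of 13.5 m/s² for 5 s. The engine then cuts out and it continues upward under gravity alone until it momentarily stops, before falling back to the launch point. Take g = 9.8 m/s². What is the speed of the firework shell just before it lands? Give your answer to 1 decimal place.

88.7 m/s

Phase 1 (powered ascent): v₀ = 0 m/s, a = 13.5 m/s².
v = v₀ + at = 0 + (13.5)(5) = 67.5 m/s
Δx = v₀t + ½at² = 0·5 + 0.5·13.5·5² = 169 m

Phase 2 (coasting upward): v₀ = 67.5 m/s, a = -9.8 m/s².
v = v₀ + at → t = (0 − 67.5) / -9.8 = 6.89 s
v² = v₀² + 2aΔx → Δx = (0² − 67.5²)/(2·-9.8) = 232 m

Phase 3 (free fall): v₀ = 0 m/s, a = -9.8 m/s².
Falls 401 m from rest: t = √(2·401/9.8) = 9.05 s; v = g·t = 88.7 m/s.
Impact speed = 88.7 m/s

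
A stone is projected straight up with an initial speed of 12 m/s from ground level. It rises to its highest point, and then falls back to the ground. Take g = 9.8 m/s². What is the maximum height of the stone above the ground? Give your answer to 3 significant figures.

7.35 m

Phase 1 (rising): v₀ = 12.0 m/s, a = -9.8 m/s².
v = v₀ + at → t = (0 − 12.0) / -9.8 = 1.22 s
v² = v₀² + 2aΔx → Δx = (0² − 12.0²)/(2·-9.8) = 7.35 m
Maximum height = 7.35 m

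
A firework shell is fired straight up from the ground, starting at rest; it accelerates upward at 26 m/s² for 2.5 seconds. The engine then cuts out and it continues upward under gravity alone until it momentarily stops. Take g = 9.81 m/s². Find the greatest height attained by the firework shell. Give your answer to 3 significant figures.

Phase 1 (powered ascent): v₀ = 0 m/s, a = 26 m/s².
v = v₀ + at = 0 + (26)(2.5) = 65.0 m/s
Δx = v₀t + ½at² = 0·2.5 + 0.5·26·2.5² = 81.2 m

Phase 2 (coasting upward): v₀ = 65.0 m/s, a = -9.81 m/s².
v = v₀ + at → t = (0 − 65.0) / -9.81 = 6.63 s
v² = v₀² + 2aΔx → Δx = (0² − 65.0²)/(2·-9.81) = 215 m
Maximum height = 81.2 + 215 = 297 m

297 m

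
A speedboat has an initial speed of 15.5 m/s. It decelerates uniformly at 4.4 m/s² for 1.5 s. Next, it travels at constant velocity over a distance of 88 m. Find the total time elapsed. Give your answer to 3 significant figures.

Phase 1 (decelerating): v₀ = 15.5 m/s, a = -4.4 m/s².
v = v₀ + at = 15.5 + (-4.4)(1.5) = 8.90 m/s
Δx = v₀t + ½at² = 15.5·1.5 + 0.5·-4.4·1.5² = 18.3 m

Phase 2 (constant speed): v₀ = 8.90 m/s, a = 0 m/s².
Constant speed: t = d/v = 88/8.90 = 9.89 s
Total time = 1.50 + 9.89 = 11.4 s

11.4 s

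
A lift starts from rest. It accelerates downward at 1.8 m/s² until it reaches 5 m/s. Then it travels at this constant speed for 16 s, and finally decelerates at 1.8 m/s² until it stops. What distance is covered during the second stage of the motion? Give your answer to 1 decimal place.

Phase 1 (accelerating): v₀ = 0 m/s, a = 1.8 m/s².
v = v₀ + at → t = (5 − 0) / 1.8 = 2.78 s
v² = v₀² + 2aΔx → Δx = (5² − 0²)/(2·1.8) = 6.94 m

Phase 2 (constant speed): v₀ = 5.00 m/s, a = 0 m/s².
v = v₀ + at = 5.00 + (0)(16) = 5.00 m/s
Δx = v₀t + ½at² = 5.00·16 + 0.5·0·16² = 80.0 m
Distance in phase 2 = 80.0 m

80.0 m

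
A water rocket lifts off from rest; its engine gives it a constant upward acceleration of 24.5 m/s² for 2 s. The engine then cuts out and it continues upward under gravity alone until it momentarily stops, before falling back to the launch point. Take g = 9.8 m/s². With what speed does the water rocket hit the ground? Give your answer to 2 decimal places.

57.98 m/s

Phase 1 (powered ascent): v₀ = 0 m/s, a = 24.5 m/s².
v = v₀ + at = 0 + (24.5)(2) = 49.0 m/s
Δx = v₀t + ½at² = 0·2 + 0.5·24.5·2² = 49.0 m

Phase 2 (coasting upward): v₀ = 49.0 m/s, a = -9.8 m/s².
v = v₀ + at → t = (0 − 49.0) / -9.8 = 5.00 s
v² = v₀² + 2aΔx → Δx = (0² − 49.0²)/(2·-9.8) = 122 m

Phase 3 (free fall): v₀ = 0 m/s, a = -9.8 m/s².
Falls 172 m from rest: t = √(2·172/9.8) = 5.92 s; v = g·t = 58.0 m/s.
Impact speed = 58.0 m/s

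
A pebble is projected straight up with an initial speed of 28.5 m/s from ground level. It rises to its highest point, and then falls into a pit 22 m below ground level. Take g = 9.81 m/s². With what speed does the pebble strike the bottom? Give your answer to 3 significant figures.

Phase 1 (rising): v₀ = 28.5 m/s, a = -9.81 m/s².
v = v₀ + at → t = (0 − 28.5) / -9.81 = 2.91 s
v² = v₀² + 2aΔx → Δx = (0² − 28.5²)/(2·-9.81) = 41.4 m

Phase 2 (falling): v₀ = 0 m/s, a = -9.81 m/s².
Falls 63.4 m from rest: t = √(2·63.4/9.81) = 3.60 s; v = g·t = 35.3 m/s.
Final speed = 35.3 m/s

35.3 m/s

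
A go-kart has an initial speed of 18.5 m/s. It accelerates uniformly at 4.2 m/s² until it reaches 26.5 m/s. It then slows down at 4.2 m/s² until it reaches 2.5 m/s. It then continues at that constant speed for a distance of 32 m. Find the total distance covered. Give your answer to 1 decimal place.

157.7 m

Phase 1 (accelerating): v₀ = 18.5 m/s, a = 4.2 m/s².
v = v₀ + at → t = (26.5 − 18.5) / 4.2 = 1.90 s
v² = v₀² + 2aΔx → Δx = (26.5² − 18.5²)/(2·4.2) = 42.9 m

Phase 2 (decelerating): v₀ = 26.5 m/s, a = -4.2 m/s².
v = v₀ + at → t = (2.5 − 26.5) / -4.2 = 5.71 s
v² = v₀² + 2aΔx → Δx = (2.5² − 26.5²)/(2·-4.2) = 82.9 m

Phase 3 (constant speed): v₀ = 2.50 m/s, a = 0 m/s².
Constant speed: t = d/v = 32/2.50 = 12.8 s
Total distance = 42.9 + 82.9 + 32.0 = 158 m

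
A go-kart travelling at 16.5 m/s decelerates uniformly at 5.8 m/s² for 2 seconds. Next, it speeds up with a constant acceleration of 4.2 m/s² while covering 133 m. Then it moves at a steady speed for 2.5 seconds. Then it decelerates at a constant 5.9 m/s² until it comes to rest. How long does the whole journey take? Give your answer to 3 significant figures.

17.1 s

Phase 1 (decelerating): v₀ = 16.5 m/s, a = -5.8 m/s².
v = v₀ + at = 16.5 + (-5.8)(2) = 4.90 m/s
Δx = v₀t + ½at² = 16.5·2 + 0.5·-5.8·2² = 21.4 m

Phase 2 (accelerating): v₀ = 4.90 m/s, a = 4.2 m/s².
v² = v₀² + 2aΔx = 4.90² + 2·4.2·133 = 1140 → v = 33.8 m/s
t = (v − v₀)/a = (33.8 − 4.90)/4.2 = 6.88 s

Phase 3 (constant speed): v₀ = 33.8 m/s, a = 0 m/s².
v = v₀ + at = 33.8 + (0)(2.5) = 33.8 m/s
Δx = v₀t + ½at² = 33.8·2.5 + 0.5·0·2.5² = 84.5 m

Phase 4 (decelerating): v₀ = 33.8 m/s, a = -5.9 m/s².
v = v₀ + at → t = (0 − 33.8) / -5.9 = 5.73 s
v² = v₀² + 2aΔx → Δx = (0² − 33.8²)/(2·-5.9) = 96.7 m
Total time = 2.00 + 6.88 + 2.50 + 5.73 = 17.1 s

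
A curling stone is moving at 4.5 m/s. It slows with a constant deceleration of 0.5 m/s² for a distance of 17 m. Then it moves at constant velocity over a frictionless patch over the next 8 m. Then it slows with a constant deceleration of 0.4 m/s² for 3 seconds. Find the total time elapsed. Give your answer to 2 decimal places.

Phase 1 (decelerating): v₀ = 4.50 m/s, a = -0.5 m/s².
v² = v₀² + 2aΔx = 4.50² + 2·-0.5·17 = 3.25 → v = 1.80 m/s
t = (v − v₀)/a = (1.80 − 4.50)/-0.5 = 5.39 s

Phase 2 (constant speed): v₀ = 1.80 m/s, a = 0 m/s².
Constant speed: t = d/v = 8/1.80 = 4.44 s

Phase 3 (decelerating): v₀ = 1.80 m/s, a = -0.4 m/s².
v = v₀ + at = 1.80 + (-0.4)(3) = 0.603 m/s
Δx = v₀t + ½at² = 1.80·3 + 0.5·-0.4·3² = 3.61 m
Total time = 5.39 + 4.44 + 3.00 = 12.8 s

12.83 s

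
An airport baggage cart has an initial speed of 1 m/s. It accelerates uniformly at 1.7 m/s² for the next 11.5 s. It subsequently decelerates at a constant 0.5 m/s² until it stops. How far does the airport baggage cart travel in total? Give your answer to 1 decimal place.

546.2 m

Phase 1 (accelerating): v₀ = 1.00 m/s, a = 1.7 m/s².
v = v₀ + at = 1.00 + (1.7)(11.5) = 20.6 m/s
Δx = v₀t + ½at² = 1.00·11.5 + 0.5·1.7·11.5² = 124 m

Phase 2 (decelerating): v₀ = 20.6 m/s, a = -0.5 m/s².
v = v₀ + at → t = (0 − 20.6) / -0.5 = 41.1 s
v² = v₀² + 2aΔx → Δx = (0² − 20.6²)/(2·-0.5) = 422 m
Total distance = 124 + 422 = 546 m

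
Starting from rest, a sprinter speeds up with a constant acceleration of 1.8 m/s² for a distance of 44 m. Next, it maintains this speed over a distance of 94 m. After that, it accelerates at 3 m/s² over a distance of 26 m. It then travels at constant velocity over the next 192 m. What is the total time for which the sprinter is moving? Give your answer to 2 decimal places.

Phase 1 (accelerating): v₀ = 0 m/s, a = 1.8 m/s².
v² = v₀² + 2aΔx = 0² + 2·1.8·44 = 158 → v = 12.6 m/s
t = (v − v₀)/a = (12.6 − 0)/1.8 = 6.99 s

Phase 2 (constant speed): v₀ = 12.6 m/s, a = 0 m/s².
Constant speed: t = d/v = 94/12.6 = 7.47 s

Phase 3 (accelerating): v₀ = 12.6 m/s, a = 3 m/s².
v² = v₀² + 2aΔx = 12.6² + 2·3·26 = 314 → v = 17.7 m/s
t = (v − v₀)/a = (17.7 − 12.6)/3 = 1.72 s

Phase 4 (constant speed): v₀ = 17.7 m/s, a = 0 m/s².
Constant speed: t = d/v = 192/17.7 = 10.8 s
Total time = 6.99 + 7.47 + 1.72 + 10.8 = 27.0 s

27.00 s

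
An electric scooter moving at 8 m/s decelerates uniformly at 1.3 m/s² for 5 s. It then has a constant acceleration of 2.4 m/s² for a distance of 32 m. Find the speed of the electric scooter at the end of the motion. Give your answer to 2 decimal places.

Phase 1 (decelerating): v₀ = 8.00 m/s, a = -1.3 m/s².
v = v₀ + at = 8.00 + (-1.3)(5) = 1.50 m/s
Δx = v₀t + ½at² = 8.00·5 + 0.5·-1.3·5² = 23.8 m

Phase 2 (accelerating): v₀ = 1.50 m/s, a = 2.4 m/s².
v² = v₀² + 2aΔx = 1.50² + 2·2.4·32 = 156 → v = 12.5 m/s
t = (v − v₀)/a = (12.5 − 1.50)/2.4 = 4.58 s
Final speed = 12.5 m/s

12.48 m/s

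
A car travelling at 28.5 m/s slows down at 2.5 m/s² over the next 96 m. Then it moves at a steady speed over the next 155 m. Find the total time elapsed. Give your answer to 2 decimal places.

Phase 1 (decelerating): v₀ = 28.5 m/s, a = -2.5 m/s².
v² = v₀² + 2aΔx = 28.5² + 2·-2.5·96 = 332 → v = 18.2 m/s
t = (v − v₀)/a = (18.2 − 28.5)/-2.5 = 4.11 s

Phase 2 (constant speed): v₀ = 18.2 m/s, a = 0 m/s².
Constant speed: t = d/v = 155/18.2 = 8.50 s
Total time = 4.11 + 8.50 = 12.6 s

12.61 s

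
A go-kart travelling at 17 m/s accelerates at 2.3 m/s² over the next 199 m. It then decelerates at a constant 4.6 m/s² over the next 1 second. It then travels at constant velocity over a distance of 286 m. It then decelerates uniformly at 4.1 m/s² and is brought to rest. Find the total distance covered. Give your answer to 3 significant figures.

Phase 1 (accelerating): v₀ = 17.0 m/s, a = 2.3 m/s².
v² = v₀² + 2aΔx = 17.0² + 2·2.3·199 = 1200 → v = 34.7 m/s
t = (v − v₀)/a = (34.7 − 17.0)/2.3 = 7.70 s

Phase 2 (decelerating): v₀ = 34.7 m/s, a = -4.6 m/s².
v = v₀ + at = 34.7 + (-4.6)(1) = 30.1 m/s
Δx = v₀t + ½at² = 34.7·1 + 0.5·-4.6·1² = 32.4 m

Phase 3 (constant speed): v₀ = 30.1 m/s, a = 0 m/s².
Constant speed: t = d/v = 286/30.1 = 9.50 s

Phase 4 (decelerating): v₀ = 30.1 m/s, a = -4.1 m/s².
v = v₀ + at → t = (0 − 30.1) / -4.1 = 7.34 s
v² = v₀² + 2aΔx → Δx = (0² − 30.1²)/(2·-4.1) = 111 m
Total distance = 199 + 32.4 + 286 + 111 = 628 m

628 m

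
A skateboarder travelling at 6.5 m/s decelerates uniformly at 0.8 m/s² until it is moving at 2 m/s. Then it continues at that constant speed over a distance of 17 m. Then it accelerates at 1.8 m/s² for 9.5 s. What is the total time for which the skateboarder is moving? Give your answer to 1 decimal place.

Phase 1 (decelerating): v₀ = 6.50 m/s, a = -0.8 m/s².
v = v₀ + at → t = (2 − 6.50) / -0.8 = 5.62 s
v² = v₀² + 2aΔx → Δx = (2² − 6.50²)/(2·-0.8) = 23.9 m

Phase 2 (constant speed): v₀ = 2.00 m/s, a = 0 m/s².
Constant speed: t = d/v = 17/2.00 = 8.50 s

Phase 3 (accelerating): v₀ = 2.00 m/s, a = 1.8 m/s².
v = v₀ + at = 2.00 + (1.8)(9.5) = 19.1 m/s
Δx = v₀t + ½at² = 2.00·9.5 + 0.5·1.8·9.5² = 100 m
Total time = 5.62 + 8.50 + 9.50 = 23.6 s

23.6 s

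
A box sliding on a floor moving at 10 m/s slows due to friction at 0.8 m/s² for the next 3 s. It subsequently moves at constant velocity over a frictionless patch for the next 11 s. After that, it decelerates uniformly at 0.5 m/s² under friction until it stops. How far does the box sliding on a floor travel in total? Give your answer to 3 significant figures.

Phase 1 (decelerating): v₀ = 10.0 m/s, a = -0.8 m/s².
v = v₀ + at = 10.0 + (-0.8)(3) = 7.60 m/s
Δx = v₀t + ½at² = 10.0·3 + 0.5·-0.8·3² = 26.4 m

Phase 2 (constant speed): v₀ = 7.60 m/s, a = 0 m/s².
v = v₀ + at = 7.60 + (0)(11) = 7.60 m/s
Δx = v₀t + ½at² = 7.60·11 + 0.5·0·11² = 83.6 m

Phase 3 (decelerating): v₀ = 7.60 m/s, a = -0.5 m/s².
v = v₀ + at → t = (0 − 7.60) / -0.5 = 15.2 s
v² = v₀² + 2aΔx → Δx = (0² − 7.60²)/(2·-0.5) = 57.8 m
Total distance = 26.4 + 83.6 + 57.8 = 168 m

168 m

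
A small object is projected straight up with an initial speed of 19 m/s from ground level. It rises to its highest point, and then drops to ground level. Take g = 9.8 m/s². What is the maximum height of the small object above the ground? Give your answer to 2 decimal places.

18.42 m

Phase 1 (rising): v₀ = 19.0 m/s, a = -9.8 m/s².
v = v₀ + at → t = (0 − 19.0) / -9.8 = 1.94 s
v² = v₀² + 2aΔx → Δx = (0² − 19.0²)/(2·-9.8) = 18.4 m
Maximum height = 18.4 m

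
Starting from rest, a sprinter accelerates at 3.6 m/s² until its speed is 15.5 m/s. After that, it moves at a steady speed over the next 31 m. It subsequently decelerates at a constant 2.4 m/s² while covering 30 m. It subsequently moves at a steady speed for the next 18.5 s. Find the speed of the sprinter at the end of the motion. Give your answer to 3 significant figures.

Phase 1 (accelerating): v₀ = 0 m/s, a = 3.6 m/s².
v = v₀ + at → t = (15.5 − 0) / 3.6 = 4.31 s
v² = v₀² + 2aΔx → Δx = (15.5² − 0²)/(2·3.6) = 33.4 m

Phase 2 (constant speed): v₀ = 15.5 m/s, a = 0 m/s².
Constant speed: t = d/v = 31/15.5 = 2.00 s

Phase 3 (decelerating): v₀ = 15.5 m/s, a = -2.4 m/s².
v² = v₀² + 2aΔx = 15.5² + 2·-2.4·30 = 96.2 → v = 9.81 m/s
t = (v − v₀)/a = (9.81 − 15.5)/-2.4 = 2.37 s

Phase 4 (constant speed): v₀ = 9.81 m/s, a = 0 m/s².
v = v₀ + at = 9.81 + (0)(18.5) = 9.81 m/s
Δx = v₀t + ½at² = 9.81·18.5 + 0.5·0·18.5² = 181 m
Final speed = 9.81 m/s

9.81 m/s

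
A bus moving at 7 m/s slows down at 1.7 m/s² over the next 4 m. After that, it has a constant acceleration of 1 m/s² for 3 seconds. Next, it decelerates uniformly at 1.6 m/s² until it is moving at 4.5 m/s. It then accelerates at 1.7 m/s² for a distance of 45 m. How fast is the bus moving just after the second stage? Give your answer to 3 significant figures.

Phase 1 (decelerating): v₀ = 7.00 m/s, a = -1.7 m/s².
v² = v₀² + 2aΔx = 7.00² + 2·-1.7·4 = 35.4 → v = 5.95 m/s
t = (v − v₀)/a = (5.95 − 7.00)/-1.7 = 0.618 s

Phase 2 (accelerating): v₀ = 5.95 m/s, a = 1 m/s².
v = v₀ + at = 5.95 + (1)(3) = 8.95 m/s
Δx = v₀t + ½at² = 5.95·3 + 0.5·1·3² = 22.3 m
Speed at end of phase 2 = 8.95 m/s

8.95 m/s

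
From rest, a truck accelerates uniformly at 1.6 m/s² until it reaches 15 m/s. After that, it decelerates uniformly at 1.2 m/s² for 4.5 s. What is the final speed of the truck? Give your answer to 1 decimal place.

9.6 m/s

Phase 1 (accelerating): v₀ = 0 m/s, a = 1.6 m/s².
v = v₀ + at → t = (15 − 0) / 1.6 = 9.38 s
v² = v₀² + 2aΔx → Δx = (15² − 0²)/(2·1.6) = 70.3 m

Phase 2 (decelerating): v₀ = 15.0 m/s, a = -1.2 m/s².
v = v₀ + at = 15.0 + (-1.2)(4.5) = 9.60 m/s
Δx = v₀t + ½at² = 15.0·4.5 + 0.5·-1.2·4.5² = 55.4 m
Final speed = 9.60 m/s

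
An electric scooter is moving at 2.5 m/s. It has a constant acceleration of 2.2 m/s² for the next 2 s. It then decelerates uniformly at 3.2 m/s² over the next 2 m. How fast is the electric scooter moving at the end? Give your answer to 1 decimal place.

5.9 m/s

Phase 1 (accelerating): v₀ = 2.50 m/s, a = 2.2 m/s².
v = v₀ + at = 2.50 + (2.2)(2) = 6.90 m/s
Δx = v₀t + ½at² = 2.50·2 + 0.5·2.2·2² = 9.40 m

Phase 2 (decelerating): v₀ = 6.90 m/s, a = -3.2 m/s².
v² = v₀² + 2aΔx = 6.90² + 2·-3.2·2 = 34.8 → v = 5.90 m/s
t = (v − v₀)/a = (5.90 − 6.90)/-3.2 = 0.312 s
Final speed = 5.90 m/s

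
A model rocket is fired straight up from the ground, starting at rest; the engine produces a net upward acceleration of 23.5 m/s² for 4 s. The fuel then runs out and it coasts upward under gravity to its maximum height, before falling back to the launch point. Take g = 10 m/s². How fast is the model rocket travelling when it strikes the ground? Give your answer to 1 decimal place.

Phase 1 (powered ascent): v₀ = 0 m/s, a = 23.5 m/s².
v = v₀ + at = 0 + (23.5)(4) = 94.0 m/s
Δx = v₀t + ½at² = 0·4 + 0.5·23.5·4² = 188 m

Phase 2 (coasting upward): v₀ = 94.0 m/s, a = -10 m/s².
v = v₀ + at → t = (0 − 94.0) / -10 = 9.40 s
v² = v₀² + 2aΔx → Δx = (0² − 94.0²)/(2·-10) = 442 m

Phase 3 (free fall): v₀ = 0 m/s, a = -10 m/s².
Falls 630 m from rest: t = √(2·630/10) = 11.2 s; v = g·t = 112 m/s.
Impact speed = 112 m/s

112.2 m/s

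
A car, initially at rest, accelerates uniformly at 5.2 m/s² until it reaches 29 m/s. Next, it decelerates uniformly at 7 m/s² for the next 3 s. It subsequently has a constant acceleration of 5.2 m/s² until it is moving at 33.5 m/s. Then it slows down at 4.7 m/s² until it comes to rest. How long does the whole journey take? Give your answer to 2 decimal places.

Phase 1 (accelerating): v₀ = 0 m/s, a = 5.2 m/s².
v = v₀ + at → t = (29 − 0) / 5.2 = 5.58 s
v² = v₀² + 2aΔx → Δx = (29² − 0²)/(2·5.2) = 80.9 m

Phase 2 (decelerating): v₀ = 29.0 m/s, a = -7 m/s².
v = v₀ + at = 29.0 + (-7)(3) = 8.00 m/s
Δx = v₀t + ½at² = 29.0·3 + 0.5·-7·3² = 55.5 m

Phase 3 (accelerating): v₀ = 8.00 m/s, a = 5.2 m/s².
v = v₀ + at → t = (33.5 − 8.00) / 5.2 = 4.90 s
v² = v₀² + 2aΔx → Δx = (33.5² − 8.00²)/(2·5.2) = 102 m

Phase 4 (decelerating): v₀ = 33.5 m/s, a = -4.7 m/s².
v = v₀ + at → t = (0 − 33.5) / -4.7 = 7.13 s
v² = v₀² + 2aΔx → Δx = (0² − 33.5²)/(2·-4.7) = 119 m
Total time = 5.58 + 3.00 + 4.90 + 7.13 = 20.6 s

20.61 s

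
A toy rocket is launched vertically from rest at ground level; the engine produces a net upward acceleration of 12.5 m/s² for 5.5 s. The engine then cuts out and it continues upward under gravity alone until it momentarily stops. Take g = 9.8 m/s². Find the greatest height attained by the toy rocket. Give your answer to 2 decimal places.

430.21 m

Phase 1 (powered ascent): v₀ = 0 m/s, a = 12.5 m/s².
v = v₀ + at = 0 + (12.5)(5.5) = 68.8 m/s
Δx = v₀t + ½at² = 0·5.5 + 0.5·12.5·5.5² = 189 m

Phase 2 (coasting upward): v₀ = 68.8 m/s, a = -9.8 m/s².
v = v₀ + at → t = (0 − 68.8) / -9.8 = 7.02 s
v² = v₀² + 2aΔx → Δx = (0² − 68.8²)/(2·-9.8) = 241 m
Maximum height = 189 + 241 = 430 m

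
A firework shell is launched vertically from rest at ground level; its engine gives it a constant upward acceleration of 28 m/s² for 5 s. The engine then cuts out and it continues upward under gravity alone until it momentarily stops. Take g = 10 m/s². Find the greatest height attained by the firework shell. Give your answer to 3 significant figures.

1330 m

Phase 1 (powered ascent): v₀ = 0 m/s, a = 28 m/s².
v = v₀ + at = 0 + (28)(5) = 140 m/s
Δx = v₀t + ½at² = 0·5 + 0.5·28·5² = 350 m

Phase 2 (coasting upward): v₀ = 140 m/s, a = -10 m/s².
v = v₀ + at → t = (0 − 140) / -10 = 14.0 s
v² = v₀² + 2aΔx → Δx = (0² − 140²)/(2·-10) = 980 m
Maximum height = 350 + 980 = 1330 m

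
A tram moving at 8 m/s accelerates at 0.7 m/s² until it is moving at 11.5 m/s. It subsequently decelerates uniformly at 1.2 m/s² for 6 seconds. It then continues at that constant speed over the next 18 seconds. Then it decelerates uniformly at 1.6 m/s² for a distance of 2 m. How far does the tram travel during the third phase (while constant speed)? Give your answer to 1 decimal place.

Phase 1 (accelerating): v₀ = 8.00 m/s, a = 0.7 m/s².
v = v₀ + at → t = (11.5 − 8.00) / 0.7 = 5.00 s
v² = v₀² + 2aΔx → Δx = (11.5² − 8.00²)/(2·0.7) = 48.8 m

Phase 2 (decelerating): v₀ = 11.5 m/s, a = -1.2 m/s².
v = v₀ + at = 11.5 + (-1.2)(6) = 4.30 m/s
Δx = v₀t + ½at² = 11.5·6 + 0.5·-1.2·6² = 47.4 m

Phase 3 (constant speed): v₀ = 4.30 m/s, a = 0 m/s².
v = v₀ + at = 4.30 + (0)(18) = 4.30 m/s
Δx = v₀t + ½at² = 4.30·18 + 0.5·0·18² = 77.4 m
Distance in phase 3 = 77.4 m

77.4 m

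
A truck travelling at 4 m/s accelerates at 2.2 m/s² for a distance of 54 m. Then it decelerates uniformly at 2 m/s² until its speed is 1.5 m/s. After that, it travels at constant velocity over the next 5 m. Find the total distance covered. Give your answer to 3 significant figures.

122 m

Phase 1 (accelerating): v₀ = 4.00 m/s, a = 2.2 m/s².
v² = v₀² + 2aΔx = 4.00² + 2·2.2·54 = 254 → v = 15.9 m/s
t = (v − v₀)/a = (15.9 − 4.00)/2.2 = 5.42 s

Phase 2 (decelerating): v₀ = 15.9 m/s, a = -2 m/s².
v = v₀ + at → t = (1.5 − 15.9) / -2 = 7.21 s
v² = v₀² + 2aΔx → Δx = (1.5² − 15.9²)/(2·-2) = 62.8 m

Phase 3 (constant speed): v₀ = 1.50 m/s, a = 0 m/s².
Constant speed: t = d/v = 5/1.50 = 3.33 s
Total distance = 54.0 + 62.8 + 5.00 = 122 m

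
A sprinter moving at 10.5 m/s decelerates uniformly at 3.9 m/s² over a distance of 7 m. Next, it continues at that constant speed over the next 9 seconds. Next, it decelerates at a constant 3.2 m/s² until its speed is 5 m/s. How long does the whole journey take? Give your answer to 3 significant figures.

10.5 s

Phase 1 (decelerating): v₀ = 10.5 m/s, a = -3.9 m/s².
v² = v₀² + 2aΔx = 10.5² + 2·-3.9·7 = 55.6 → v = 7.46 m/s
t = (v − v₀)/a = (7.46 − 10.5)/-3.9 = 0.780 s

Phase 2 (constant speed): v₀ = 7.46 m/s, a = 0 m/s².
v = v₀ + at = 7.46 + (0)(9) = 7.46 m/s
Δx = v₀t + ½at² = 7.46·9 + 0.5·0·9² = 67.1 m

Phase 3 (decelerating): v₀ = 7.46 m/s, a = -3.2 m/s².
v = v₀ + at → t = (5 − 7.46) / -3.2 = 0.769 s
v² = v₀² + 2aΔx → Δx = (5² − 7.46²)/(2·-3.2) = 4.79 m
Total time = 0.780 + 9.00 + 0.769 = 10.5 s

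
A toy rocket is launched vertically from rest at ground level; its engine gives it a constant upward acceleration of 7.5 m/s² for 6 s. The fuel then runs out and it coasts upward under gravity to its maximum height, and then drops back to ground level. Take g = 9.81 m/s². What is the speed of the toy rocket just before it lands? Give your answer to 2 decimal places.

68.36 m/s

Phase 1 (powered ascent): v₀ = 0 m/s, a = 7.5 m/s².
v = v₀ + at = 0 + (7.5)(6) = 45.0 m/s
Δx = v₀t + ½at² = 0·6 + 0.5·7.5·6² = 135 m

Phase 2 (coasting upward): v₀ = 45.0 m/s, a = -9.81 m/s².
v = v₀ + at → t = (0 − 45.0) / -9.81 = 4.59 s
v² = v₀² + 2aΔx → Δx = (0² − 45.0²)/(2·-9.81) = 103 m

Phase 3 (free fall): v₀ = 0 m/s, a = -9.81 m/s².
Falls 238 m from rest: t = √(2·238/9.81) = 6.97 s; v = g·t = 68.4 m/s.
Impact speed = 68.4 m/s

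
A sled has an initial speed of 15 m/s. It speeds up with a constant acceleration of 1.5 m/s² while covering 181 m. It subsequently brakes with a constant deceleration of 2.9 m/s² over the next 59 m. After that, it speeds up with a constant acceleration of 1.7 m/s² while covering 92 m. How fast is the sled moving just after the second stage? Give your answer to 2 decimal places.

20.63 m/s

Phase 1 (accelerating): v₀ = 15.0 m/s, a = 1.5 m/s².
v² = v₀² + 2aΔx = 15.0² + 2·1.5·181 = 768 → v = 27.7 m/s
t = (v − v₀)/a = (27.7 − 15.0)/1.5 = 8.48 s

Phase 2 (decelerating): v₀ = 27.7 m/s, a = -2.9 m/s².
v² = v₀² + 2aΔx = 27.7² + 2·-2.9·59 = 426 → v = 20.6 m/s
t = (v − v₀)/a = (20.6 − 27.7)/-2.9 = 2.44 s
Speed at end of phase 2 = 20.6 m/s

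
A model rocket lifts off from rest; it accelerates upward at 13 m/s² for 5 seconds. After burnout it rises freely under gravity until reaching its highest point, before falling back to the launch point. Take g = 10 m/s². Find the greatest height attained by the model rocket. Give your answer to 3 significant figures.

Phase 1 (powered ascent): v₀ = 0 m/s, a = 13 m/s².
v = v₀ + at = 0 + (13)(5) = 65.0 m/s
Δx = v₀t + ½at² = 0·5 + 0.5·13·5² = 162 m

Phase 2 (coasting upward): v₀ = 65.0 m/s, a = -10 m/s².
v = v₀ + at → t = (0 − 65.0) / -10 = 6.50 s
v² = v₀² + 2aΔx → Δx = (0² − 65.0²)/(2·-10) = 211 m
Maximum height = 162 + 211 = 374 m

374 m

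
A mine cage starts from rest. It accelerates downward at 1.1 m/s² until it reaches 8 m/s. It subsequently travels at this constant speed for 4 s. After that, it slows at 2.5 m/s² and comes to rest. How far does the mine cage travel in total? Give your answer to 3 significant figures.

Phase 1 (accelerating): v₀ = 0 m/s, a = 1.1 m/s².
v = v₀ + at → t = (8 − 0) / 1.1 = 7.27 s
v² = v₀² + 2aΔx → Δx = (8² − 0²)/(2·1.1) = 29.1 m

Phase 2 (constant speed): v₀ = 8.00 m/s, a = 0 m/s².
v = v₀ + at = 8.00 + (0)(4) = 8.00 m/s
Δx = v₀t + ½at² = 8.00·4 + 0.5·0·4² = 32.0 m

Phase 3 (decelerating): v₀ = 8.00 m/s, a = -2.5 m/s².
v = v₀ + at → t = (0 − 8.00) / -2.5 = 3.20 s
v² = v₀² + 2aΔx → Δx = (0² − 8.00²)/(2·-2.5) = 12.8 m
Total distance = 29.1 + 32.0 + 12.8 = 73.9 m

73.9 m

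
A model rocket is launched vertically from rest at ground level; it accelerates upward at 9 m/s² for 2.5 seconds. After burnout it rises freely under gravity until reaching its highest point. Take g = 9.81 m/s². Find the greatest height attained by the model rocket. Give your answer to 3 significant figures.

Phase 1 (powered ascent): v₀ = 0 m/s, a = 9 m/s².
v = v₀ + at = 0 + (9)(2.5) = 22.5 m/s
Δx = v₀t + ½at² = 0·2.5 + 0.5·9·2.5² = 28.1 m

Phase 2 (coasting upward): v₀ = 22.5 m/s, a = -9.81 m/s².
v = v₀ + at → t = (0 − 22.5) / -9.81 = 2.29 s
v² = v₀² + 2aΔx → Δx = (0² − 22.5²)/(2·-9.81) = 25.8 m
Maximum height = 28.1 + 25.8 = 53.9 m

53.9 m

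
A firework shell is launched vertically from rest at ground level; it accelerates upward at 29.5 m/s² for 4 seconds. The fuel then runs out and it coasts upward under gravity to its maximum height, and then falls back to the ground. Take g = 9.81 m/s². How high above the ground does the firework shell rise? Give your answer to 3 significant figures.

Phase 1 (powered ascent): v₀ = 0 m/s, a = 29.5 m/s².
v = v₀ + at = 0 + (29.5)(4) = 118 m/s
Δx = v₀t + ½at² = 0·4 + 0.5·29.5·4² = 236 m

Phase 2 (coasting upward): v₀ = 118 m/s, a = -9.81 m/s².
v = v₀ + at → t = (0 − 118) / -9.81 = 12.0 s
v² = v₀² + 2aΔx → Δx = (0² − 118²)/(2·-9.81) = 710 m
Maximum height = 236 + 710 = 946 m

946 m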